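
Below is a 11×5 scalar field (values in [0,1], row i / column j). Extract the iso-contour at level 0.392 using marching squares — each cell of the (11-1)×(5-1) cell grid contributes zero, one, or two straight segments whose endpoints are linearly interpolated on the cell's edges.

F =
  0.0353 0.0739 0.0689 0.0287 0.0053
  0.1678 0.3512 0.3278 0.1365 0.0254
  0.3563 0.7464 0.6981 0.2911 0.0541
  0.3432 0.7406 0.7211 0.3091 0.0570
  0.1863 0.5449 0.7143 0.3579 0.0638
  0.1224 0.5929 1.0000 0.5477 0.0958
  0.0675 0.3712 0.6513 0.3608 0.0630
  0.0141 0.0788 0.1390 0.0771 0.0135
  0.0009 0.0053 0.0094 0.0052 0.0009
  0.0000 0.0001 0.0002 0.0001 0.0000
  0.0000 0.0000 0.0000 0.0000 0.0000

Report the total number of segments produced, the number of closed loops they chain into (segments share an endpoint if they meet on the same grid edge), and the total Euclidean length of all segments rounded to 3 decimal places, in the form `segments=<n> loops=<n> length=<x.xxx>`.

cell (1,0): code 0100 → (1.103,1.000)–(2.000,0.092)
cell (1,1): code 1100 → (1.173,2.000)–(1.103,1.000)
cell (1,2): code 1000 → (2.000,2.752)–(1.173,2.000)
cell (2,0): code 0110 → (2.000,0.092)–(3.000,0.123)
cell (2,2): code 1001 → (3.000,2.799)–(2.000,2.752)
cell (3,0): code 0110 → (3.000,0.123)–(4.000,0.574)
cell (3,2): code 1001 → (4.000,2.904)–(3.000,2.799)
cell (4,0): code 0110 → (4.000,0.574)–(5.000,0.573)
cell (4,2): code 1101 → (4.180,3.000)–(4.000,2.904)
cell (4,3): code 1000 → (5.000,3.345)–(4.180,3.000)
cell (5,0): code 0010 → (5.000,0.573)–(5.906,1.000)
cell (5,1): code 0111 → (5.906,1.000)–(6.000,1.074)
cell (5,2): code 1011 → (6.000,2.893)–(5.833,3.000)
cell (5,3): code 0001 → (5.833,3.000)–(5.000,3.345)
cell (6,1): code 0010 → (6.000,1.074)–(6.506,2.000)
cell (6,2): code 0001 → (6.506,2.000)–(6.000,2.893)
total: 16 segments, chained into 1 closed loop(s), length Σ = 13.896501

segments=16 loops=1 length=13.897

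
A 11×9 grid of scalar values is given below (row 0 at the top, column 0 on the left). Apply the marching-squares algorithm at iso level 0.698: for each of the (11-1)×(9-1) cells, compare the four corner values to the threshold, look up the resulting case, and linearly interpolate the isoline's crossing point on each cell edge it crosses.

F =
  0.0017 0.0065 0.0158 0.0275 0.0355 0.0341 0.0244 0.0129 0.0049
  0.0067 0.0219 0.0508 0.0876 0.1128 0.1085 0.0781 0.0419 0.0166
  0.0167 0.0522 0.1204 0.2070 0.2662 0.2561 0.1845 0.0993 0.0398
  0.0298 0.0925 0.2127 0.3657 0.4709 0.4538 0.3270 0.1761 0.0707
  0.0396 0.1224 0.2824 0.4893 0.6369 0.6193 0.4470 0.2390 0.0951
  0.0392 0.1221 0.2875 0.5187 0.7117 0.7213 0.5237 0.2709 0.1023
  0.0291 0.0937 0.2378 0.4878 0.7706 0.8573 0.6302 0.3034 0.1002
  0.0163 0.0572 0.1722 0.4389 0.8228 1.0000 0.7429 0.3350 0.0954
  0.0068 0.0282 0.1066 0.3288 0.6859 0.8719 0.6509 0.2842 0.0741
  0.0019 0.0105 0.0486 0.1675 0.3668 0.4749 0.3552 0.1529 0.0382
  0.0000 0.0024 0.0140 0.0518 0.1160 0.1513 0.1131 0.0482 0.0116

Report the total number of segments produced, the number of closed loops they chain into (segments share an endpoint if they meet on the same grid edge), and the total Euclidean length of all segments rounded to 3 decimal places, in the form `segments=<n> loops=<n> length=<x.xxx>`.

cell (4,3): code 0100 → (4.817,4.000)–(5.000,3.929)
cell (4,4): code 1100 → (4.772,5.000)–(4.817,4.000)
cell (4,5): code 1000 → (5.000,5.118)–(4.772,5.000)
cell (5,3): code 0110 → (5.000,3.929)–(6.000,3.743)
cell (5,5): code 1001 → (6.000,5.701)–(5.000,5.118)
cell (6,3): code 0110 → (6.000,3.743)–(7.000,3.675)
cell (6,5): code 1101 → (6.602,6.000)–(6.000,5.701)
cell (6,6): code 1000 → (7.000,6.110)–(6.602,6.000)
cell (7,3): code 0010 → (7.000,3.675)–(7.912,4.000)
cell (7,4): code 0111 → (7.912,4.000)–(8.000,4.065)
cell (7,5): code 1011 → (8.000,5.787)–(7.488,6.000)
cell (7,6): code 0001 → (7.488,6.000)–(7.000,6.110)
cell (8,4): code 0010 → (8.000,4.065)–(8.438,5.000)
cell (8,5): code 0001 → (8.438,5.000)–(8.000,5.787)
total: 14 segments, chained into 1 closed loop(s), length Σ = 9.782193

segments=14 loops=1 length=9.782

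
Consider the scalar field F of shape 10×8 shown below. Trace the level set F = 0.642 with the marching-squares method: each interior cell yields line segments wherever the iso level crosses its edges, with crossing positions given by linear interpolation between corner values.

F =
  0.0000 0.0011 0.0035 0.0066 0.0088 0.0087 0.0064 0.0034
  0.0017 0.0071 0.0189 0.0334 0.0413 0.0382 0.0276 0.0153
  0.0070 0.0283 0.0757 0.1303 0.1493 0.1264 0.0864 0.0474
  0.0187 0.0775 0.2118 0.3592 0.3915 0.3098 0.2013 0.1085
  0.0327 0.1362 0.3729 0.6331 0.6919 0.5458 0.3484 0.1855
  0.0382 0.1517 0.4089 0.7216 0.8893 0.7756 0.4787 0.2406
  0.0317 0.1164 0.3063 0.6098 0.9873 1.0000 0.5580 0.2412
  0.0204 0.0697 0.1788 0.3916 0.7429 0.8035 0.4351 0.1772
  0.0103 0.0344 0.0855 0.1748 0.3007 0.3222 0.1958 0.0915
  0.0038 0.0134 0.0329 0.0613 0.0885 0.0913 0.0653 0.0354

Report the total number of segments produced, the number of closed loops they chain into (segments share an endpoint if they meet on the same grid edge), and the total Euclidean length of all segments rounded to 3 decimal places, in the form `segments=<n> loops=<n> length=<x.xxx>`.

segments=14 loops=1 length=10.168

cell (3,3): code 0100 → (3.834,4.000)–(4.000,3.151)
cell (3,4): code 1000 → (4.000,4.342)–(3.834,4.000)
cell (4,2): code 0100 → (4.101,3.000)–(5.000,2.745)
cell (4,3): code 1110 → (4.000,3.151)–(4.101,3.000)
cell (4,4): code 1101 → (4.419,5.000)–(4.000,4.342)
cell (4,5): code 1000 → (5.000,5.450)–(4.419,5.000)
cell (5,2): code 0010 → (5.000,2.745)–(5.712,3.000)
cell (5,3): code 0111 → (5.712,3.000)–(6.000,3.085)
cell (5,5): code 1001 → (6.000,5.810)–(5.000,5.450)
cell (6,3): code 0110 → (6.000,3.085)–(7.000,3.713)
cell (6,5): code 1001 → (7.000,5.438)–(6.000,5.810)
cell (7,3): code 0010 → (7.000,3.713)–(7.228,4.000)
cell (7,4): code 0011 → (7.228,4.000)–(7.336,5.000)
cell (7,5): code 0001 → (7.336,5.000)–(7.000,5.438)
total: 14 segments, chained into 1 closed loop(s), length Σ = 10.167787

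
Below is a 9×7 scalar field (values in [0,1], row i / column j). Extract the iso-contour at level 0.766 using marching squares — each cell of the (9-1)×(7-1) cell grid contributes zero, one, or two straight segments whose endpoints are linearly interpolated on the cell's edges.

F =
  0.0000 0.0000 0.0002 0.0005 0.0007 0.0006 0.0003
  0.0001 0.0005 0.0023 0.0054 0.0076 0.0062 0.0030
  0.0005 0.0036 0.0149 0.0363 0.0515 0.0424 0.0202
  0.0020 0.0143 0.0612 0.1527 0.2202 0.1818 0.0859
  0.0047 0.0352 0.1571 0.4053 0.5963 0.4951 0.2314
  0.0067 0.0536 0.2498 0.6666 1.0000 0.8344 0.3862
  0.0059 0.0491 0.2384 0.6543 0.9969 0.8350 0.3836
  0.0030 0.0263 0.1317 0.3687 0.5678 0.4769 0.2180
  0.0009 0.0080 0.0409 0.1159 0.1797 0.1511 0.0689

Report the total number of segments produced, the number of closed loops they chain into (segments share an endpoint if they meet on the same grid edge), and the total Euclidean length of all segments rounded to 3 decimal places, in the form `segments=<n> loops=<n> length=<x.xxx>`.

cell (4,3): code 0100 → (4.420,4.000)–(5.000,3.298)
cell (4,4): code 1100 → (4.798,5.000)–(4.420,4.000)
cell (4,5): code 1000 → (5.000,5.153)–(4.798,5.000)
cell (5,3): code 0110 → (5.000,3.298)–(6.000,3.326)
cell (5,5): code 1001 → (6.000,5.153)–(5.000,5.153)
cell (6,3): code 0010 → (6.000,3.326)–(6.538,4.000)
cell (6,4): code 0011 → (6.538,4.000)–(6.193,5.000)
cell (6,5): code 0001 → (6.193,5.000)–(6.000,5.153)
total: 8 segments, chained into 1 closed loop(s), length Σ = 6.398930

segments=8 loops=1 length=6.399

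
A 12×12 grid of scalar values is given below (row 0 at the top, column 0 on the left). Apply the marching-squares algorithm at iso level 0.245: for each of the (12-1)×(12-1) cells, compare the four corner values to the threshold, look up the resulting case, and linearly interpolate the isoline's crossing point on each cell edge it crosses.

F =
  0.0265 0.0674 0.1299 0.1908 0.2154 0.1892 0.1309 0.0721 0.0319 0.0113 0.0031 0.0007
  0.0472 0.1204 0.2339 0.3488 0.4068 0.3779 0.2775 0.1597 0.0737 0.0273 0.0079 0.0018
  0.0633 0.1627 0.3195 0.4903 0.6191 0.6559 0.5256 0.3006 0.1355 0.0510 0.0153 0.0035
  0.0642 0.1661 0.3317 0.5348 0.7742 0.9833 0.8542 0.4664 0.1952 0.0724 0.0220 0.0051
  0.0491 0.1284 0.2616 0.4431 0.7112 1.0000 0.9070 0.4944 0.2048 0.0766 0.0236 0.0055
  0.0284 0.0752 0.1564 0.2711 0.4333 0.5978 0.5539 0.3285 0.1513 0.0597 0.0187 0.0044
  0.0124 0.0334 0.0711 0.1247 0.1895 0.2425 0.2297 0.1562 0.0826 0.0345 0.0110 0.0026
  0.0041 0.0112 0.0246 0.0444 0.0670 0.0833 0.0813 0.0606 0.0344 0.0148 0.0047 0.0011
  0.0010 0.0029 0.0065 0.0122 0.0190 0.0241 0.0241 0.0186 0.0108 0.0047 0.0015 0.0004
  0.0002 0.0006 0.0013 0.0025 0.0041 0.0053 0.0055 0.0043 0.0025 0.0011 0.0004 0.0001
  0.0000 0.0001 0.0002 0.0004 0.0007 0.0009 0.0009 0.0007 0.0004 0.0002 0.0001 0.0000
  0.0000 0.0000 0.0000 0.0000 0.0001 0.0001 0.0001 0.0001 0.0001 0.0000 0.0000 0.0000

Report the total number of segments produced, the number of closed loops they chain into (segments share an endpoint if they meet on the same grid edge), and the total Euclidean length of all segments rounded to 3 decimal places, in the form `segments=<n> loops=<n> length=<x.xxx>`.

cell (0,2): code 0100 → (0.343,3.000)–(1.000,2.097)
cell (0,3): code 1100 → (0.155,4.000)–(0.343,3.000)
cell (0,4): code 1100 → (0.296,5.000)–(0.155,4.000)
cell (0,5): code 1100 → (0.778,6.000)–(0.296,5.000)
cell (0,6): code 1000 → (1.000,6.276)–(0.778,6.000)
cell (1,1): code 0100 → (1.130,2.000)–(2.000,1.525)
cell (1,2): code 1110 → (1.000,2.097)–(1.130,2.000)
cell (1,6): code 1101 → (1.605,7.000)–(1.000,6.276)
cell (1,7): code 1000 → (2.000,7.337)–(1.605,7.000)
cell (2,1): code 0110 → (2.000,1.525)–(3.000,1.476)
cell (2,7): code 1001 → (3.000,7.816)–(2.000,7.337)
cell (3,1): code 0110 → (3.000,1.476)–(4.000,1.875)
cell (3,7): code 1001 → (4.000,7.861)–(3.000,7.816)
cell (4,1): code 0010 → (4.000,1.875)–(4.158,2.000)
cell (4,2): code 0111 → (4.158,2.000)–(5.000,2.772)
cell (4,7): code 1001 → (5.000,7.471)–(4.000,7.861)
cell (5,2): code 0010 → (5.000,2.772)–(5.178,3.000)
cell (5,3): code 0011 → (5.178,3.000)–(5.772,4.000)
cell (5,4): code 0011 → (5.772,4.000)–(5.993,5.000)
cell (5,5): code 0011 → (5.993,5.000)–(5.953,6.000)
cell (5,6): code 0011 → (5.953,6.000)–(5.485,7.000)
cell (5,7): code 0001 → (5.485,7.000)–(5.000,7.471)
total: 22 segments, chained into 1 closed loop(s), length Σ = 19.086969

segments=22 loops=1 length=19.087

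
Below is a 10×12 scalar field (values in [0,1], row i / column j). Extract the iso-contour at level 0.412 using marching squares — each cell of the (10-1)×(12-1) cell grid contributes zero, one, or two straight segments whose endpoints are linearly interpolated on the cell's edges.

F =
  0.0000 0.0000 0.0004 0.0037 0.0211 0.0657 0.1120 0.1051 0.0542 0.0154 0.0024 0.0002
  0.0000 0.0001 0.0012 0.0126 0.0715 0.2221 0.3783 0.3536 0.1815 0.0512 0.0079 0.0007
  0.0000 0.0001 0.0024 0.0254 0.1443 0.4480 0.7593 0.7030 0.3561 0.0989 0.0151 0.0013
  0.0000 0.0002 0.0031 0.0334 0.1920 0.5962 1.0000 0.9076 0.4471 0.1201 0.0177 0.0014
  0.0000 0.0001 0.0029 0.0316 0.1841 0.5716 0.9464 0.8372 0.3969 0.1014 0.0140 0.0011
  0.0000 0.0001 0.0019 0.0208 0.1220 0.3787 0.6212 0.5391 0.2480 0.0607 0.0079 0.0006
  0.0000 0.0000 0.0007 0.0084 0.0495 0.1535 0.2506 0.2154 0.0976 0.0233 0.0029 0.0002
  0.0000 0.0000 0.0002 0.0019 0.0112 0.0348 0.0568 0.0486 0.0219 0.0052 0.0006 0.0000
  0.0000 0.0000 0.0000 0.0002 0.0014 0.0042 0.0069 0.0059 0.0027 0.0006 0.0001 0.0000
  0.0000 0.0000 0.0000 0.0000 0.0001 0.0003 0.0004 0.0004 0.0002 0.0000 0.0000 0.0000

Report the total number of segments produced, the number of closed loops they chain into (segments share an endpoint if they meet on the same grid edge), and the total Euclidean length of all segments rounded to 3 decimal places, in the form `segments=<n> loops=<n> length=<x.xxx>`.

segments=16 loops=1 length=12.646

cell (1,4): code 0100 → (1.841,5.000)–(2.000,4.881)
cell (1,5): code 1100 → (1.088,6.000)–(1.841,5.000)
cell (1,6): code 1100 → (1.167,7.000)–(1.088,6.000)
cell (1,7): code 1000 → (2.000,7.839)–(1.167,7.000)
cell (2,4): code 0110 → (2.000,4.881)–(3.000,4.544)
cell (2,7): code 1101 → (2.614,8.000)–(2.000,7.839)
cell (2,8): code 1000 → (3.000,8.107)–(2.614,8.000)
cell (3,4): code 0110 → (3.000,4.544)–(4.000,4.588)
cell (3,7): code 1011 → (4.000,7.966)–(3.699,8.000)
cell (3,8): code 0001 → (3.699,8.000)–(3.000,8.107)
cell (4,4): code 0010 → (4.000,4.588)–(4.827,5.000)
cell (4,5): code 0111 → (4.827,5.000)–(5.000,5.137)
cell (4,7): code 1001 → (5.000,7.437)–(4.000,7.966)
cell (5,5): code 0010 → (5.000,5.137)–(5.564,6.000)
cell (5,6): code 0011 → (5.564,6.000)–(5.393,7.000)
cell (5,7): code 0001 → (5.393,7.000)–(5.000,7.437)
total: 16 segments, chained into 1 closed loop(s), length Σ = 12.645923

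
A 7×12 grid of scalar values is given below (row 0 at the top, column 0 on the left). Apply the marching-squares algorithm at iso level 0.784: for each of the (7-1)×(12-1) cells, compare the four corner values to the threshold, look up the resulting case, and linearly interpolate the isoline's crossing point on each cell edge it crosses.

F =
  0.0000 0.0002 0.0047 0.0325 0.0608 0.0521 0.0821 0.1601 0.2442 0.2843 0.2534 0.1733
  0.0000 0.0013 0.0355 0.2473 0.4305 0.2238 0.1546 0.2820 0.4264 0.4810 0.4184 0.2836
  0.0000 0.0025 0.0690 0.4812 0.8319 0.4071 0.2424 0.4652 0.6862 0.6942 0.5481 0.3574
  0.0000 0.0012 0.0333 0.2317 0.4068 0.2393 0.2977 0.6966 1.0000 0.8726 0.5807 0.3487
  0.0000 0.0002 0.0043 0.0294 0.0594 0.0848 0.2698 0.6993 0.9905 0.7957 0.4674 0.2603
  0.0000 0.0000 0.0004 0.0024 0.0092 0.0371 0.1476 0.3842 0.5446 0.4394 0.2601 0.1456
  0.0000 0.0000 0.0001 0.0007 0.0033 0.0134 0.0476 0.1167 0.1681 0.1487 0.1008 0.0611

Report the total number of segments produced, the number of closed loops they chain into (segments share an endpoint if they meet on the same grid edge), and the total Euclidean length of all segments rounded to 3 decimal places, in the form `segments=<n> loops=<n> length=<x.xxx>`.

segments=12 loops=2 length=7.292

cell (1,3): code 0100 → (1.881,4.000)–(2.000,3.863)
cell (1,4): code 1000 → (2.000,4.113)–(1.881,4.000)
cell (2,3): code 0010 → (2.000,3.863)–(2.113,4.000)
cell (2,4): code 0001 → (2.113,4.000)–(2.000,4.113)
cell (2,7): code 0100 → (2.312,8.000)–(3.000,7.288)
cell (2,8): code 1100 → (2.503,9.000)–(2.312,8.000)
cell (2,9): code 1000 → (3.000,9.304)–(2.503,9.000)
cell (3,7): code 0110 → (3.000,7.288)–(4.000,7.291)
cell (3,9): code 1001 → (4.000,9.036)–(3.000,9.304)
cell (4,7): code 0010 → (4.000,7.291)–(4.463,8.000)
cell (4,8): code 0011 → (4.463,8.000)–(4.033,9.000)
cell (4,9): code 0001 → (4.033,9.000)–(4.000,9.036)
total: 12 segments, chained into 2 closed loop(s), length Σ = 7.291881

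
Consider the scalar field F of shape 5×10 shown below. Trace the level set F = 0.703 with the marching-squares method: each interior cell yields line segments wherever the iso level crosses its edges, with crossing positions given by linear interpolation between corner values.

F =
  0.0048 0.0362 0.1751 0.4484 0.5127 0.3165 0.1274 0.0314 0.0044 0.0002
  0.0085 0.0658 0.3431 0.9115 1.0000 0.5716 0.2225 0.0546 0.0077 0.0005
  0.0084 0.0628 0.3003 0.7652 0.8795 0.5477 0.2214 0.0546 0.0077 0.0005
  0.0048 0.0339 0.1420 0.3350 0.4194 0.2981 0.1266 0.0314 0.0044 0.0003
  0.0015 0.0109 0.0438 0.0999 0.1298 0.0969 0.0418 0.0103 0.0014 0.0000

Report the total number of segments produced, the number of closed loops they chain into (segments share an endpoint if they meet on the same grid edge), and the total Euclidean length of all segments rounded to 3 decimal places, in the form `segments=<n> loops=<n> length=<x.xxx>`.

segments=8 loops=1 length=6.437

cell (0,2): code 0100 → (0.550,3.000)–(1.000,2.633)
cell (0,3): code 1100 → (0.391,4.000)–(0.550,3.000)
cell (0,4): code 1000 → (1.000,4.693)–(0.391,4.000)
cell (1,2): code 0110 → (1.000,2.633)–(2.000,2.866)
cell (1,4): code 1001 → (2.000,4.532)–(1.000,4.693)
cell (2,2): code 0010 → (2.000,2.866)–(2.145,3.000)
cell (2,3): code 0011 → (2.145,3.000)–(2.384,4.000)
cell (2,4): code 0001 → (2.384,4.000)–(2.000,4.532)
total: 8 segments, chained into 1 closed loop(s), length Σ = 6.437157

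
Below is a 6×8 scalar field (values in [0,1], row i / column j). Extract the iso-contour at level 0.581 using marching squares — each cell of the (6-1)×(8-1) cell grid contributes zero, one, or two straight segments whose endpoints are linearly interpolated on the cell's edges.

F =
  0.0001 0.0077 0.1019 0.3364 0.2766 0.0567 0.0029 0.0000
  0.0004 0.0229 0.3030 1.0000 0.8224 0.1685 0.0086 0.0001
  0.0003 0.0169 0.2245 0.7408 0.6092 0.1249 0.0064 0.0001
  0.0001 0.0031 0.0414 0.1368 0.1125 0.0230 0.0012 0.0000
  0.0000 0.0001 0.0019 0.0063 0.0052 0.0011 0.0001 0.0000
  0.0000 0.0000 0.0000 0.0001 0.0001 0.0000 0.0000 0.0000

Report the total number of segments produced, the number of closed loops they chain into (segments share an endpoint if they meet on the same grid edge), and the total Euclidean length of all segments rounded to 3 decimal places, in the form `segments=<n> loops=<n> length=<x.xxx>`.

cell (0,2): code 0100 → (0.369,3.000)–(1.000,2.399)
cell (0,3): code 1100 → (0.558,4.000)–(0.369,3.000)
cell (0,4): code 1000 → (1.000,4.369)–(0.558,4.000)
cell (1,2): code 0110 → (1.000,2.399)–(2.000,2.690)
cell (1,4): code 1001 → (2.000,4.058)–(1.000,4.369)
cell (2,2): code 0010 → (2.000,2.690)–(2.265,3.000)
cell (2,3): code 0011 → (2.265,3.000)–(2.057,4.000)
cell (2,4): code 0001 → (2.057,4.000)–(2.000,4.058)
total: 8 segments, chained into 1 closed loop(s), length Σ = 6.064395

segments=8 loops=1 length=6.064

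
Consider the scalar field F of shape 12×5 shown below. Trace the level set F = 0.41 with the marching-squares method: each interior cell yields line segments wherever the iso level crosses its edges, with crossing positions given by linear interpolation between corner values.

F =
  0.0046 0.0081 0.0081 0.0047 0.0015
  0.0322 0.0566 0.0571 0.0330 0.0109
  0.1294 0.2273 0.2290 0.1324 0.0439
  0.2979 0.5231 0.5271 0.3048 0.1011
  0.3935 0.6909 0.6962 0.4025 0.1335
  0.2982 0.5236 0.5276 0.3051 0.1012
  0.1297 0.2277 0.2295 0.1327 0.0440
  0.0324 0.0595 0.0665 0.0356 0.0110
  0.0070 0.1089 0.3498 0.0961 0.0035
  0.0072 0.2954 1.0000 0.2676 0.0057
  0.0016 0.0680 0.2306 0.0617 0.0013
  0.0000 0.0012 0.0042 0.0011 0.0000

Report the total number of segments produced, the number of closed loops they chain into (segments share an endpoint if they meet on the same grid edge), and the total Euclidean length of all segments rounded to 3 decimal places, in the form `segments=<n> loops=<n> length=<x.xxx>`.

cell (2,0): code 0100 → (2.618,1.000)–(3.000,0.498)
cell (2,1): code 1100 → (2.607,2.000)–(2.618,1.000)
cell (2,2): code 1000 → (3.000,2.527)–(2.607,2.000)
cell (3,0): code 0110 → (3.000,0.498)–(4.000,0.055)
cell (3,2): code 1001 → (4.000,2.974)–(3.000,2.527)
cell (4,0): code 0110 → (4.000,0.055)–(5.000,0.496)
cell (4,2): code 1001 → (5.000,2.529)–(4.000,2.974)
cell (5,0): code 0010 → (5.000,0.496)–(5.384,1.000)
cell (5,1): code 0011 → (5.384,1.000)–(5.394,2.000)
cell (5,2): code 0001 → (5.394,2.000)–(5.000,2.529)
cell (8,1): code 0100 → (8.093,2.000)–(9.000,1.163)
cell (8,2): code 1000 → (9.000,2.806)–(8.093,2.000)
cell (9,1): code 0010 → (9.000,1.163)–(9.767,2.000)
cell (9,2): code 0001 → (9.767,2.000)–(9.000,2.806)
total: 14 segments, chained into 2 closed loop(s), length Σ = 13.654010

segments=14 loops=2 length=13.654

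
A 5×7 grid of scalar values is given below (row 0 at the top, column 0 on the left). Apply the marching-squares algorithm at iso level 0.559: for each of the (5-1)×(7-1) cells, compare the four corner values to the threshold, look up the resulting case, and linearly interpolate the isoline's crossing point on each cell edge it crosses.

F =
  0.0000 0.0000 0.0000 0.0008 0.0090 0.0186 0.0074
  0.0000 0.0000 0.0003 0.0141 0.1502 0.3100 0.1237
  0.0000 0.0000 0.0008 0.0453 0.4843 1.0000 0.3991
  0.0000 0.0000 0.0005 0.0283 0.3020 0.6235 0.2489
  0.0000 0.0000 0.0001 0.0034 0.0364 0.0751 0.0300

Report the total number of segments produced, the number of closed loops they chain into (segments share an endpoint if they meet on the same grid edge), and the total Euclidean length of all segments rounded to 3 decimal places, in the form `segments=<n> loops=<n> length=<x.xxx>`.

cell (1,4): code 0100 → (1.361,5.000)–(2.000,4.145)
cell (1,5): code 1000 → (2.000,5.734)–(1.361,5.000)
cell (2,4): code 0110 → (2.000,4.145)–(3.000,4.799)
cell (2,5): code 1001 → (3.000,5.172)–(2.000,5.734)
cell (3,4): code 0010 → (3.000,4.799)–(3.118,5.000)
cell (3,5): code 0001 → (3.118,5.000)–(3.000,5.172)
total: 6 segments, chained into 1 closed loop(s), length Σ = 4.823985

segments=6 loops=1 length=4.824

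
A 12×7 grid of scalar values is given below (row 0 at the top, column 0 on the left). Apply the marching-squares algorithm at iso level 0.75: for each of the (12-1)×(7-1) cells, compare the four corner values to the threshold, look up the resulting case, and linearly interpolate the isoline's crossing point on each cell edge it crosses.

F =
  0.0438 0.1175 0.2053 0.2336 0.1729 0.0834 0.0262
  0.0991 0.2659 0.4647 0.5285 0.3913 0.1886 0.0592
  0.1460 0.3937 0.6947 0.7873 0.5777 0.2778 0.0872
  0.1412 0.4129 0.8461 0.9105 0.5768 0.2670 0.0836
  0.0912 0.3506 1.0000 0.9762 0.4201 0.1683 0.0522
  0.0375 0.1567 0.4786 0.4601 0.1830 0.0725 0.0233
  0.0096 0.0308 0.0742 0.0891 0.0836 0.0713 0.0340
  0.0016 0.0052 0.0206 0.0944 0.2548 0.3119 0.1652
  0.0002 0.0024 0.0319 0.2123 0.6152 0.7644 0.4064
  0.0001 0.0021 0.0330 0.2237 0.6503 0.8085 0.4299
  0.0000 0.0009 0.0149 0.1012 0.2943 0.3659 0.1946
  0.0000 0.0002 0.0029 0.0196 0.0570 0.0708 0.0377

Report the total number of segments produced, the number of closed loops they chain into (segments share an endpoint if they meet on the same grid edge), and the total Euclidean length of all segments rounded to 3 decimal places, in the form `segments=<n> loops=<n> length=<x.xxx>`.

segments=16 loops=2 length=10.096

cell (1,2): code 0100 → (1.856,3.000)–(2.000,2.597)
cell (1,3): code 1000 → (2.000,3.178)–(1.856,3.000)
cell (2,1): code 0100 → (2.365,2.000)–(3.000,1.778)
cell (2,2): code 1110 → (2.000,2.597)–(2.365,2.000)
cell (2,3): code 1001 → (3.000,3.481)–(2.000,3.178)
cell (3,1): code 0110 → (3.000,1.778)–(4.000,1.615)
cell (3,3): code 1001 → (4.000,3.407)–(3.000,3.481)
cell (4,1): code 0010 → (4.000,1.615)–(4.479,2.000)
cell (4,2): code 0011 → (4.479,2.000)–(4.438,3.000)
cell (4,3): code 0001 → (4.438,3.000)–(4.000,3.407)
cell (7,4): code 0100 → (7.968,5.000)–(8.000,4.903)
cell (7,5): code 1000 → (8.000,5.040)–(7.968,5.000)
cell (8,4): code 0110 → (8.000,4.903)–(9.000,4.630)
cell (8,5): code 1001 → (9.000,5.155)–(8.000,5.040)
cell (9,4): code 0010 → (9.000,4.630)–(9.132,5.000)
cell (9,5): code 0001 → (9.132,5.000)–(9.000,5.155)
total: 16 segments, chained into 2 closed loop(s), length Σ = 10.095942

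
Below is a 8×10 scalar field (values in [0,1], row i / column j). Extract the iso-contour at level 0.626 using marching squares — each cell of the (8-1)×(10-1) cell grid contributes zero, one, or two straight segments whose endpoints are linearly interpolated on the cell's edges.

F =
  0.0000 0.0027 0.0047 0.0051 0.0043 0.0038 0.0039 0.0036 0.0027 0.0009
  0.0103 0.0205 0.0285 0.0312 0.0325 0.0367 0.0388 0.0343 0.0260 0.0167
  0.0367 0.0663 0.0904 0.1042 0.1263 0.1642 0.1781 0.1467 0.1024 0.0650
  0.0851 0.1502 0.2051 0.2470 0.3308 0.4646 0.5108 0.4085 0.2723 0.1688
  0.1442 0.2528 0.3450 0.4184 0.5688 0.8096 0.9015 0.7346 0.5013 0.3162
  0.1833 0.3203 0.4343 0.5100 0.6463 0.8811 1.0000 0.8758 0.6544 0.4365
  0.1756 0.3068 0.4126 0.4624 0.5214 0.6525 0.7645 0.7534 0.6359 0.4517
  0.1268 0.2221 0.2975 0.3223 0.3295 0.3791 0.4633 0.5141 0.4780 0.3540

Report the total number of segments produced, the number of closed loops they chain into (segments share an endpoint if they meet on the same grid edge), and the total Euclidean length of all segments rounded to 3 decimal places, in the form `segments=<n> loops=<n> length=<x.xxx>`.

cell (3,4): code 0100 → (3.468,5.000)–(4.000,4.238)
cell (3,5): code 1100 → (3.295,6.000)–(3.468,5.000)
cell (3,6): code 1100 → (3.667,7.000)–(3.295,6.000)
cell (3,7): code 1000 → (4.000,7.465)–(3.667,7.000)
cell (4,3): code 0100 → (4.738,4.000)–(5.000,3.851)
cell (4,4): code 1110 → (4.000,4.238)–(4.738,4.000)
cell (4,7): code 1101 → (4.815,8.000)–(4.000,7.465)
cell (4,8): code 1000 → (5.000,8.130)–(4.815,8.000)
cell (5,3): code 0010 → (5.000,3.851)–(5.163,4.000)
cell (5,4): code 0111 → (5.163,4.000)–(6.000,4.798)
cell (5,8): code 1001 → (6.000,8.054)–(5.000,8.130)
cell (6,4): code 0010 → (6.000,4.798)–(6.097,5.000)
cell (6,5): code 0011 → (6.097,5.000)–(6.460,6.000)
cell (6,6): code 0011 → (6.460,6.000)–(6.532,7.000)
cell (6,7): code 0011 → (6.532,7.000)–(6.063,8.000)
cell (6,8): code 0001 → (6.063,8.000)–(6.000,8.054)
total: 16 segments, chained into 1 closed loop(s), length Σ = 11.719687

segments=16 loops=1 length=11.720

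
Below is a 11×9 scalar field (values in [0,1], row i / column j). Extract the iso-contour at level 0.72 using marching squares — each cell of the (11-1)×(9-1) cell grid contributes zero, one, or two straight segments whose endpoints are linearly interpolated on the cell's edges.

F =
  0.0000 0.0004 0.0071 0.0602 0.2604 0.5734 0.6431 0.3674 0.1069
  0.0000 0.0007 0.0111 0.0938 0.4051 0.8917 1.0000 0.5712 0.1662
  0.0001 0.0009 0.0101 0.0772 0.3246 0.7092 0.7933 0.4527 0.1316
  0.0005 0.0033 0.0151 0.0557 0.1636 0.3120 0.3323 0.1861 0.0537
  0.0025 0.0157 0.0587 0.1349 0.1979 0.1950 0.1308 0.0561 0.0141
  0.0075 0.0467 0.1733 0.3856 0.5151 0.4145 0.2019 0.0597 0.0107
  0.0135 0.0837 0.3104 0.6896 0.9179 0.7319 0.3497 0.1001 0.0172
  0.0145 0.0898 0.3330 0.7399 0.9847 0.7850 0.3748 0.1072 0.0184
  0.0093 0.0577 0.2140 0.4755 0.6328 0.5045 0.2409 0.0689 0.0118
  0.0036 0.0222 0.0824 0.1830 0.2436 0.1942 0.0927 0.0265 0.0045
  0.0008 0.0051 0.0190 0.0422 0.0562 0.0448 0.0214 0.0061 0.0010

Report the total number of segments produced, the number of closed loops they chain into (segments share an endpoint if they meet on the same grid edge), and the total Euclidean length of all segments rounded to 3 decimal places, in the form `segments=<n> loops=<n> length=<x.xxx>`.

segments=18 loops=2 length=12.961

cell (0,4): code 0100 → (0.461,5.000)–(1.000,4.647)
cell (0,5): code 1100 → (0.215,6.000)–(0.461,5.000)
cell (0,6): code 1000 → (1.000,6.653)–(0.215,6.000)
cell (1,4): code 0010 → (1.000,4.647)–(1.941,5.000)
cell (1,5): code 0111 → (1.941,5.000)–(2.000,5.128)
cell (1,6): code 1001 → (2.000,6.215)–(1.000,6.653)
cell (2,5): code 0010 → (2.000,5.128)–(2.159,6.000)
cell (2,6): code 0001 → (2.159,6.000)–(2.000,6.215)
cell (5,3): code 0100 → (5.509,4.000)–(6.000,3.133)
cell (5,4): code 1100 → (5.963,5.000)–(5.509,4.000)
cell (5,5): code 1000 → (6.000,5.031)–(5.963,5.000)
cell (6,2): code 0100 → (6.604,3.000)–(7.000,2.951)
cell (6,3): code 1110 → (6.000,3.133)–(6.604,3.000)
cell (6,5): code 1001 → (7.000,5.158)–(6.000,5.031)
cell (7,2): code 0010 → (7.000,2.951)–(7.075,3.000)
cell (7,3): code 0011 → (7.075,3.000)–(7.752,4.000)
cell (7,4): code 0011 → (7.752,4.000)–(7.232,5.000)
cell (7,5): code 0001 → (7.232,5.000)–(7.000,5.158)
total: 18 segments, chained into 2 closed loop(s), length Σ = 12.960562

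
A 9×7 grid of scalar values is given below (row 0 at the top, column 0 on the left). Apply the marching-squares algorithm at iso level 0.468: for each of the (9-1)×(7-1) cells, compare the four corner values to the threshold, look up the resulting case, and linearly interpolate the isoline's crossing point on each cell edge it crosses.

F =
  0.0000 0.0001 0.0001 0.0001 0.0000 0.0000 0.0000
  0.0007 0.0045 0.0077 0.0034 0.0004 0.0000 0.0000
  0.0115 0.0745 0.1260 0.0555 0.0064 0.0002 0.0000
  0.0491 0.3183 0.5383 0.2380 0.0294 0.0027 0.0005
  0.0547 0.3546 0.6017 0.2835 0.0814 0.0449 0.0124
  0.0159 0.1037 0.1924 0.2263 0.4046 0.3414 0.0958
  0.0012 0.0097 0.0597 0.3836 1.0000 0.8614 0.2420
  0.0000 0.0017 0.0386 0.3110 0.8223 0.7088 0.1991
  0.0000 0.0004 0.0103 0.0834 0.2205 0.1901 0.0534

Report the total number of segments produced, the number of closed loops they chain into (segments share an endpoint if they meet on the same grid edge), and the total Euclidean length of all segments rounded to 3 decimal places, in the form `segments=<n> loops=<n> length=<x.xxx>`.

cell (2,1): code 0100 → (2.829,2.000)–(3.000,1.680)
cell (2,2): code 1000 → (3.000,2.234)–(2.829,2.000)
cell (3,1): code 0110 → (3.000,1.680)–(4.000,1.459)
cell (3,2): code 1001 → (4.000,2.420)–(3.000,2.234)
cell (4,1): code 0010 → (4.000,1.459)–(4.327,2.000)
cell (4,2): code 0001 → (4.327,2.000)–(4.000,2.420)
cell (5,3): code 0100 → (5.106,4.000)–(6.000,3.137)
cell (5,4): code 1100 → (5.243,5.000)–(5.106,4.000)
cell (5,5): code 1000 → (6.000,5.635)–(5.243,5.000)
cell (6,3): code 0110 → (6.000,3.137)–(7.000,3.307)
cell (6,5): code 1001 → (7.000,5.472)–(6.000,5.635)
cell (7,3): code 0010 → (7.000,3.307)–(7.589,4.000)
cell (7,4): code 0011 → (7.589,4.000)–(7.464,5.000)
cell (7,5): code 0001 → (7.464,5.000)–(7.000,5.472)
total: 14 segments, chained into 2 closed loop(s), length Σ = 11.703741

segments=14 loops=2 length=11.704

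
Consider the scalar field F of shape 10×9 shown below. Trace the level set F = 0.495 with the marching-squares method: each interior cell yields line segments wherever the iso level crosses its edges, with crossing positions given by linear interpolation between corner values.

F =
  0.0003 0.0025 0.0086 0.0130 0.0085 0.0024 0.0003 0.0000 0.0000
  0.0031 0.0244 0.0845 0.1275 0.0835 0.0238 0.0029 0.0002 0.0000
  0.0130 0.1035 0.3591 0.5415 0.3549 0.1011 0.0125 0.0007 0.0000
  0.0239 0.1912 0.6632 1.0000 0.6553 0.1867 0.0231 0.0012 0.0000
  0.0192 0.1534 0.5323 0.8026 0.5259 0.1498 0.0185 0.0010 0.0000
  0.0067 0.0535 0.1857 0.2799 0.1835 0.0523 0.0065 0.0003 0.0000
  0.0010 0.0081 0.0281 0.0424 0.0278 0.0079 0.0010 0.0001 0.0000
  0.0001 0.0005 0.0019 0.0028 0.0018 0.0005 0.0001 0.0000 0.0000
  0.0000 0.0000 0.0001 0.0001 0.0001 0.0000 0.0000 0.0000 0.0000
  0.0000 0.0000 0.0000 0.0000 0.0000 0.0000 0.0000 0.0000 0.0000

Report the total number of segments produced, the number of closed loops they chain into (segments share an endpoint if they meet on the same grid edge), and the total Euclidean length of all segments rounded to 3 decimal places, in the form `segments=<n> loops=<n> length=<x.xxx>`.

cell (1,2): code 0100 → (1.888,3.000)–(2.000,2.745)
cell (1,3): code 1000 → (2.000,3.249)–(1.888,3.000)
cell (2,1): code 0100 → (2.447,2.000)–(3.000,1.644)
cell (2,2): code 1110 → (2.000,2.745)–(2.447,2.000)
cell (2,3): code 1101 → (2.466,4.000)–(2.000,3.249)
cell (2,4): code 1000 → (3.000,4.342)–(2.466,4.000)
cell (3,1): code 0110 → (3.000,1.644)–(4.000,1.902)
cell (3,4): code 1001 → (4.000,4.082)–(3.000,4.342)
cell (4,1): code 0010 → (4.000,1.902)–(4.108,2.000)
cell (4,2): code 0011 → (4.108,2.000)–(4.588,3.000)
cell (4,3): code 0011 → (4.588,3.000)–(4.090,4.000)
cell (4,4): code 0001 → (4.090,4.000)–(4.000,4.082)
total: 12 segments, chained into 1 closed loop(s), length Σ = 8.157117

segments=12 loops=1 length=8.157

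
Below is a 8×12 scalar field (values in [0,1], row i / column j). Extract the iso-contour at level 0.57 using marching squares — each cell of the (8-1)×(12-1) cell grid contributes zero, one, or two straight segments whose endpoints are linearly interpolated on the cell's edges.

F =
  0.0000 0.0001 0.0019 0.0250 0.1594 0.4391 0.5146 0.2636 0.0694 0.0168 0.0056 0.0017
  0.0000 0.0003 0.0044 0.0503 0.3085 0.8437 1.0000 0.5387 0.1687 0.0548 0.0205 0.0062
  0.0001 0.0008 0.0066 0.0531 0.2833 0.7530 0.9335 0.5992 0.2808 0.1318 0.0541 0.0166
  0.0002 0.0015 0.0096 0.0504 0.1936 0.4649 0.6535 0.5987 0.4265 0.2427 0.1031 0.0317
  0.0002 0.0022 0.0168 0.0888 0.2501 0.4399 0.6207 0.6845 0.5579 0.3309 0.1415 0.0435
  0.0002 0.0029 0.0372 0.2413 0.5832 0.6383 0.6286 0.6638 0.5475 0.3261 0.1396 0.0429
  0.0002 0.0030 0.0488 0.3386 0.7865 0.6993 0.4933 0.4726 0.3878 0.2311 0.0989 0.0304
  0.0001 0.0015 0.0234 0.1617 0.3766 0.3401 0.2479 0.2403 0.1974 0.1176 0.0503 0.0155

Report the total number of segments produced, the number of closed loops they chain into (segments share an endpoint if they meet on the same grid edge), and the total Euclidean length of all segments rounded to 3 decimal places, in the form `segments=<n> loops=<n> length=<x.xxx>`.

segments=22 loops=1 length=19.097

cell (0,4): code 0100 → (0.324,5.000)–(1.000,4.489)
cell (0,5): code 1100 → (0.114,6.000)–(0.324,5.000)
cell (0,6): code 1000 → (1.000,6.932)–(0.114,6.000)
cell (1,4): code 0110 → (1.000,4.489)–(2.000,4.610)
cell (1,6): code 1101 → (1.517,7.000)–(1.000,6.932)
cell (1,7): code 1000 → (2.000,7.092)–(1.517,7.000)
cell (2,4): code 0010 → (2.000,4.610)–(2.635,5.000)
cell (2,5): code 0111 → (2.635,5.000)–(3.000,5.557)
cell (2,7): code 1001 → (3.000,7.167)–(2.000,7.092)
cell (3,5): code 0110 → (3.000,5.557)–(4.000,5.720)
cell (3,7): code 1001 → (4.000,7.904)–(3.000,7.167)
cell (4,3): code 0100 → (4.960,4.000)–(5.000,3.961)
cell (4,4): code 1100 → (4.656,5.000)–(4.960,4.000)
cell (4,5): code 1110 → (4.000,5.720)–(4.656,5.000)
cell (4,7): code 1001 → (5.000,7.807)–(4.000,7.904)
cell (5,3): code 0110 → (5.000,3.961)–(6.000,3.517)
cell (5,5): code 1011 → (6.000,5.628)–(5.433,6.000)
cell (5,6): code 0011 → (5.433,6.000)–(5.491,7.000)
cell (5,7): code 0001 → (5.491,7.000)–(5.000,7.807)
cell (6,3): code 0010 → (6.000,3.517)–(6.528,4.000)
cell (6,4): code 0011 → (6.528,4.000)–(6.360,5.000)
cell (6,5): code 0001 → (6.360,5.000)–(6.000,5.628)
total: 22 segments, chained into 1 closed loop(s), length Σ = 19.096865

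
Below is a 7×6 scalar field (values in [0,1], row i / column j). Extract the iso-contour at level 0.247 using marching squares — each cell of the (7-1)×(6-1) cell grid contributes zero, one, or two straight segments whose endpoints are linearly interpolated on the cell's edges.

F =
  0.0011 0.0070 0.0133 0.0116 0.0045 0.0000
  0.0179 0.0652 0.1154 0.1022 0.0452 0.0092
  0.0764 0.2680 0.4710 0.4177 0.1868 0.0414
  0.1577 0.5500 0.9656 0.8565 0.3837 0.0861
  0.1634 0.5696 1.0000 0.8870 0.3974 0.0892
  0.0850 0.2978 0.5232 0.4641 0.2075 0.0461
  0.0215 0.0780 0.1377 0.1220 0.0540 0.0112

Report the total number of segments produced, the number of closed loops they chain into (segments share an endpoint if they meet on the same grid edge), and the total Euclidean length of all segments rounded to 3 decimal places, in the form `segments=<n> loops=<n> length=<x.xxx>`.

segments=16 loops=1 length=13.473

cell (1,0): code 0100 → (1.896,1.000)–(2.000,0.890)
cell (1,1): code 1100 → (1.370,2.000)–(1.896,1.000)
cell (1,2): code 1100 → (1.459,3.000)–(1.370,2.000)
cell (1,3): code 1000 → (2.000,3.739)–(1.459,3.000)
cell (2,0): code 0110 → (2.000,0.890)–(3.000,0.228)
cell (2,3): code 1101 → (2.306,4.000)–(2.000,3.739)
cell (2,4): code 1000 → (3.000,4.459)–(2.306,4.000)
cell (3,0): code 0110 → (3.000,0.228)–(4.000,0.206)
cell (3,4): code 1001 → (4.000,4.488)–(3.000,4.459)
cell (4,0): code 0110 → (4.000,0.206)–(5.000,0.761)
cell (4,3): code 1011 → (5.000,3.846)–(4.792,4.000)
cell (4,4): code 0001 → (4.792,4.000)–(4.000,4.488)
cell (5,0): code 0010 → (5.000,0.761)–(5.231,1.000)
cell (5,1): code 0011 → (5.231,1.000)–(5.716,2.000)
cell (5,2): code 0011 → (5.716,2.000)–(5.635,3.000)
cell (5,3): code 0001 → (5.635,3.000)–(5.000,3.846)
total: 16 segments, chained into 1 closed loop(s), length Σ = 13.473272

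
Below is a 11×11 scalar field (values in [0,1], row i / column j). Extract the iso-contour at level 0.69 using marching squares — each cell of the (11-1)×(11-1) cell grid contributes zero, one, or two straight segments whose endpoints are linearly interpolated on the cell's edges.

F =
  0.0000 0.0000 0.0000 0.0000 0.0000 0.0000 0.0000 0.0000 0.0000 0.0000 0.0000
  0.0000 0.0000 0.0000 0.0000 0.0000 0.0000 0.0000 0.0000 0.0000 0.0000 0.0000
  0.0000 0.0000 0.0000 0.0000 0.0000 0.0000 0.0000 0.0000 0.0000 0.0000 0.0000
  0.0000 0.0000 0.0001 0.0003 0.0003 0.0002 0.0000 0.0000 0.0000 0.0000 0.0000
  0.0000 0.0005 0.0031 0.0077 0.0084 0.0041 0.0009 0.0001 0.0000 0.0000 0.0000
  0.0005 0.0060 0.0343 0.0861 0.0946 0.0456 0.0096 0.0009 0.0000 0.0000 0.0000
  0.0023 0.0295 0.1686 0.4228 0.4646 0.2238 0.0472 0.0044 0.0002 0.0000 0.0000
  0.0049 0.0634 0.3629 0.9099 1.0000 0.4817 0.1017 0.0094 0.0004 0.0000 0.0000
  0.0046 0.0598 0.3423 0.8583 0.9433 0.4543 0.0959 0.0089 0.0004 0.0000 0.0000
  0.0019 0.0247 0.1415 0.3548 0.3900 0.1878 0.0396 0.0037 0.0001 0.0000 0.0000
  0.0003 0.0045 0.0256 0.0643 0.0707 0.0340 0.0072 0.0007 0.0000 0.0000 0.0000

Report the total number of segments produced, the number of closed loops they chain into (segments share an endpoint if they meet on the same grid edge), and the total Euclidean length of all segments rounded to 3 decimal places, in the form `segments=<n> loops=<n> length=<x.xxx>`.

cell (6,2): code 0100 → (6.549,3.000)–(7.000,2.598)
cell (6,3): code 1100 → (6.421,4.000)–(6.549,3.000)
cell (6,4): code 1000 → (7.000,4.598)–(6.421,4.000)
cell (7,2): code 0110 → (7.000,2.598)–(8.000,2.674)
cell (7,4): code 1001 → (8.000,4.518)–(7.000,4.598)
cell (8,2): code 0010 → (8.000,2.674)–(8.334,3.000)
cell (8,3): code 0011 → (8.334,3.000)–(8.458,4.000)
cell (8,4): code 0001 → (8.458,4.000)–(8.000,4.518)
total: 8 segments, chained into 1 closed loop(s), length Σ = 6.617062

segments=8 loops=1 length=6.617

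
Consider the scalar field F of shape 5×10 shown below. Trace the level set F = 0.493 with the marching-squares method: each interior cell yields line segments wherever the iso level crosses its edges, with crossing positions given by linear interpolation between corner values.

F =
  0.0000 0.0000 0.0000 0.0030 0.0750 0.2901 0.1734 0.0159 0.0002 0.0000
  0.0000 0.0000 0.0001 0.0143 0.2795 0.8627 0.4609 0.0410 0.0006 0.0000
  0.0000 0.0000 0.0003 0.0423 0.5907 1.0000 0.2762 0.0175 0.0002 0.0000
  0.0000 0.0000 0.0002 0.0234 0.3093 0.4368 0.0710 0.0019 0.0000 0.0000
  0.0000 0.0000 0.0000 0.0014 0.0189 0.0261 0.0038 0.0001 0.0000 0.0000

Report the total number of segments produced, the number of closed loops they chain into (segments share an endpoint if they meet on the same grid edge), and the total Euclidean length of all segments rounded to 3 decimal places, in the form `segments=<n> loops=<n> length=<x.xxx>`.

segments=8 loops=1 length=6.865

cell (0,4): code 0100 → (0.354,5.000)–(1.000,4.366)
cell (0,5): code 1000 → (1.000,5.920)–(0.354,5.000)
cell (1,3): code 0100 → (1.686,4.000)–(2.000,3.822)
cell (1,4): code 1110 → (1.000,4.366)–(1.686,4.000)
cell (1,5): code 1001 → (2.000,5.700)–(1.000,5.920)
cell (2,3): code 0010 → (2.000,3.822)–(2.347,4.000)
cell (2,4): code 0011 → (2.347,4.000)–(2.900,5.000)
cell (2,5): code 0001 → (2.900,5.000)–(2.000,5.700)
total: 8 segments, chained into 1 closed loop(s), length Σ = 6.864890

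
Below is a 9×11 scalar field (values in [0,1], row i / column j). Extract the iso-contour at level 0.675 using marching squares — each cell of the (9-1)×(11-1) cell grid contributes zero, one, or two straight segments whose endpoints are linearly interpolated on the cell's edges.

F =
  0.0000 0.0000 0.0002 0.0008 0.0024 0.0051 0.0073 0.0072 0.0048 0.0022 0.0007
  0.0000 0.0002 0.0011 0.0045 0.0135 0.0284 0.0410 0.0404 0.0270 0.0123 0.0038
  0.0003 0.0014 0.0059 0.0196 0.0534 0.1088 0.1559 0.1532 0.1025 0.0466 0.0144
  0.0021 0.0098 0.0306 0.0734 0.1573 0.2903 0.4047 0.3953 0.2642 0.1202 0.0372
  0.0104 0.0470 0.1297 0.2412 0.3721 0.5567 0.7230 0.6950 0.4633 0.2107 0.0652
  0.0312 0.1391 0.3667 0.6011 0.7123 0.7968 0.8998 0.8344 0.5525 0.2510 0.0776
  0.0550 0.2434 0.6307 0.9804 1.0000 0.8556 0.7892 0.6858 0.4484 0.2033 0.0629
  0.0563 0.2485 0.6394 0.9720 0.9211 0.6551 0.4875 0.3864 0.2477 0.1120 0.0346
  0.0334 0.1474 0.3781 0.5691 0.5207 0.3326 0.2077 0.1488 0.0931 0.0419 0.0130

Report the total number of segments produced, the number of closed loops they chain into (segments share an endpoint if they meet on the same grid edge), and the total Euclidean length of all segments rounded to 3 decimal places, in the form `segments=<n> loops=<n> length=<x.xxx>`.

segments=18 loops=1 length=14.493

cell (3,5): code 0100 → (3.849,6.000)–(4.000,5.711)
cell (3,6): code 1100 → (3.933,7.000)–(3.849,6.000)
cell (3,7): code 1000 → (4.000,7.086)–(3.933,7.000)
cell (4,3): code 0100 → (4.890,4.000)–(5.000,3.665)
cell (4,4): code 1100 → (4.493,5.000)–(4.890,4.000)
cell (4,5): code 1110 → (4.000,5.711)–(4.493,5.000)
cell (4,7): code 1001 → (5.000,7.565)–(4.000,7.086)
cell (5,2): code 0100 → (5.195,3.000)–(6.000,2.127)
cell (5,3): code 1110 → (5.000,3.665)–(5.195,3.000)
cell (5,7): code 1001 → (6.000,7.045)–(5.000,7.565)
cell (6,2): code 0110 → (6.000,2.127)–(7.000,2.107)
cell (6,4): code 1011 → (7.000,4.925)–(6.901,5.000)
cell (6,5): code 0011 → (6.901,5.000)–(6.379,6.000)
cell (6,6): code 0011 → (6.379,6.000)–(6.036,7.000)
cell (6,7): code 0001 → (6.036,7.000)–(6.000,7.045)
cell (7,2): code 0010 → (7.000,2.107)–(7.737,3.000)
cell (7,3): code 0011 → (7.737,3.000)–(7.615,4.000)
cell (7,4): code 0001 → (7.615,4.000)–(7.000,4.925)
total: 18 segments, chained into 1 closed loop(s), length Σ = 14.492869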